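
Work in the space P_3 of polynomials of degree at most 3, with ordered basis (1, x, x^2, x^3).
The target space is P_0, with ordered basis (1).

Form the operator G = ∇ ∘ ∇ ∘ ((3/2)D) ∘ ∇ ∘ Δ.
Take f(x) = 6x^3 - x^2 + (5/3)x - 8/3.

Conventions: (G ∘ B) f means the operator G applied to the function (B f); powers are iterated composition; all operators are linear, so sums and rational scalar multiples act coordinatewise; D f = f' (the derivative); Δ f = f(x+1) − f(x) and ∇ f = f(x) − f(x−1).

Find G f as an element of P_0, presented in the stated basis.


Δ f = 18x^2 + 16x + 20/3
∇ Δ f = 36x - 2
D ∇ Δ f = 36
((3/2)D) ∇ Δ f = 54
∇ (((3/2)D) ∘ ∇ ∘ Δ) f = 0
∇ ∇ (((3/2)D) ∘ ∇ ∘ Δ) f = 0

the image equals g(x) = 0


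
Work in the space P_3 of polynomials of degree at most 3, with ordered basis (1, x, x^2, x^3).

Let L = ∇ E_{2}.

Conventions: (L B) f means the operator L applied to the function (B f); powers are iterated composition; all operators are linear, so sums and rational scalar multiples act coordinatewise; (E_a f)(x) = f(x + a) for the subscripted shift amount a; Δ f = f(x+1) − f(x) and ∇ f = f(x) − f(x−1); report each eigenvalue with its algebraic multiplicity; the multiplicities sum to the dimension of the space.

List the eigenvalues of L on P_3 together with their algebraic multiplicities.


λ = 0 (multiplicity 4)

image of 1: 0
image of x: 1
image of x^2: 2x + 3
image of x^3: 3x^2 + 9x + 7
the matrix is upper triangular; its diagonal is (0, 0, 0, 0)
for a triangular matrix the eigenvalues are the diagonal entries, with algebraic multiplicity their repetition count


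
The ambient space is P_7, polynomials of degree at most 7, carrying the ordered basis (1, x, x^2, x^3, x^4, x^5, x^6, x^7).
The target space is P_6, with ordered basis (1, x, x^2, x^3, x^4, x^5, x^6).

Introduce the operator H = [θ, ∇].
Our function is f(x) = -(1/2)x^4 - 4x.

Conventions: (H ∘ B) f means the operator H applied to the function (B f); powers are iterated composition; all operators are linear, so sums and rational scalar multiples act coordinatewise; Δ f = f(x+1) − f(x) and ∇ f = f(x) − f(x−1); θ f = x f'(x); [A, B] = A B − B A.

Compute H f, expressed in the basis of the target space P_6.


∇ f = -2x^3 + 3x^2 - 2x - 7/2
θ ∇ f = -6x^3 + 6x^2 - 2x
θ f = -2x^4 - 4x
∇ θ f = -8x^3 + 12x^2 - 8x - 2
[θ, ∇] f = 2x^3 - 6x^2 + 6x + 2

g(x) = 2x^3 - 6x^2 + 6x + 2


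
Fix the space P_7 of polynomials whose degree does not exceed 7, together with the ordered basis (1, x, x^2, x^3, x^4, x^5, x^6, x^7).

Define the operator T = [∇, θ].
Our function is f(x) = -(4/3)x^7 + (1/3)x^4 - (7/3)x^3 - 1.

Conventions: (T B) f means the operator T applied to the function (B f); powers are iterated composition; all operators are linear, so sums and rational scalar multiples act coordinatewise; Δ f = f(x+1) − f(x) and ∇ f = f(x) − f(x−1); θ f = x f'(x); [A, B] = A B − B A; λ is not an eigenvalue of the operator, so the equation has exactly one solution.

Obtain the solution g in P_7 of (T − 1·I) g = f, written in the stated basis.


write g with unknown coordinates in the stated basis and equate coefficients in (T − 1·I) g = f
solving from the highest basis element down gives g = (4/3)x^7 + (28/3)x^6 - (421/3)x^4 - (557/3)x^3 + 707x^2 + 1068x - 1162/3
check: T g = (28/3)x^6 - 140x^4 - 188x^3 + 707x^2 + 1068x - 1165/3
so T g − 1·g = -(4/3)x^7 + (1/3)x^4 - (7/3)x^3 - 1 = f ✓

the result is g(x) = (4/3)x^7 + (28/3)x^6 - (421/3)x^4 - (557/3)x^3 + 707x^2 + 1068x - 1162/3


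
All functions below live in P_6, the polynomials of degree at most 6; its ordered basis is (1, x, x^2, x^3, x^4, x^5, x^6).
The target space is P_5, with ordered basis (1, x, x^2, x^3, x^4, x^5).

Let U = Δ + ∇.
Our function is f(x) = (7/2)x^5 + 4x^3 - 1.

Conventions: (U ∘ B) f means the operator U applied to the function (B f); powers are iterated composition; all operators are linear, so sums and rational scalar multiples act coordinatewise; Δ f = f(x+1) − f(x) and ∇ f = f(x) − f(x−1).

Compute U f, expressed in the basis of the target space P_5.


the image equals g(x) = 35x^4 + 94x^2 + 15

Δ f = (35/2)x^4 + 35x^3 + 47x^2 + (59/2)x + 15/2
∇ f = (35/2)x^4 - 35x^3 + 47x^2 - (59/2)x + 15/2
(Δ + ∇) f = 35x^4 + 94x^2 + 15


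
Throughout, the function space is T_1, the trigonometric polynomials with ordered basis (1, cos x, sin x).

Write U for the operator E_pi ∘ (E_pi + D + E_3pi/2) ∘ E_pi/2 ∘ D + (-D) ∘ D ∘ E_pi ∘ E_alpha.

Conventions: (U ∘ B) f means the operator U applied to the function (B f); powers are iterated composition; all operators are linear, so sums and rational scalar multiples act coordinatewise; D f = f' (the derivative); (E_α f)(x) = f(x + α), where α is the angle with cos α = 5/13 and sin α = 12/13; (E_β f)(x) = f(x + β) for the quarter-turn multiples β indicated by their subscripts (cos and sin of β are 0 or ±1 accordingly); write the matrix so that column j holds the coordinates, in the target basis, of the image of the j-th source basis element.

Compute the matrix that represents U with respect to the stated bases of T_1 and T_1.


the matrix is [[0, 0, 0]; [0, -18/13, -12/13]; [0, 12/13, -18/13]] (rows listed top to bottom)

image of 1: 0
image of cos x: -(18/13)cos x + (12/13)sin x
image of sin x: -(12/13)cos x - (18/13)sin x
each image's coordinates form column j of the matrix


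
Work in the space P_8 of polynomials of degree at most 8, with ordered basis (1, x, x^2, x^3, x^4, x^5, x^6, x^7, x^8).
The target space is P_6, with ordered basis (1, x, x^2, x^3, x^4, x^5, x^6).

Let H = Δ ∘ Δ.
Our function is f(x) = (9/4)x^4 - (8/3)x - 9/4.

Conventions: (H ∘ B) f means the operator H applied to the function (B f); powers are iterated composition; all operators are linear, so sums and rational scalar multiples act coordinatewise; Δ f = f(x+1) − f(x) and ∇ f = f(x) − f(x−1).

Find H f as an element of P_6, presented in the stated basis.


g(x) = 27x^2 + 54x + 63/2

Δ f = 9x^3 + (27/2)x^2 + 9x - 5/12
Δ Δ f = 27x^2 + 54x + 63/2


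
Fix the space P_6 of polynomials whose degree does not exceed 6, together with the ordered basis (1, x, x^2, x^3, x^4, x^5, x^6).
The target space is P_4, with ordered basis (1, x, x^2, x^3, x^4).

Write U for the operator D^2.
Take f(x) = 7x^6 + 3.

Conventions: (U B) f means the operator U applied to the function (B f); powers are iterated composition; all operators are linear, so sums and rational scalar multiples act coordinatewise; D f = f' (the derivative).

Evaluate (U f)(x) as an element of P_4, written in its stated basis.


D f = 42x^5
D D f = 210x^4

the result is g(x) = 210x^4


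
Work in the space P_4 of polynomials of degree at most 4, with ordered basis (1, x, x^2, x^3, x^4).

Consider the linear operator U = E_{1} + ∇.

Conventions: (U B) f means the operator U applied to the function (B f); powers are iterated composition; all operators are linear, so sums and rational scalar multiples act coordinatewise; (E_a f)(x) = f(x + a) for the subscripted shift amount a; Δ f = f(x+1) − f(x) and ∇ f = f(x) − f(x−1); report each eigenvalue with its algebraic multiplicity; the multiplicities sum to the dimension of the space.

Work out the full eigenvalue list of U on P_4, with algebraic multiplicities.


λ = 1 (multiplicity 5)

image of 1: 1
image of x: x + 2
image of x^2: x^2 + 4x
image of x^3: x^3 + 6x^2 + 2
image of x^4: x^4 + 8x^3 + 8x
the matrix is upper triangular; its diagonal is (1, 1, 1, 1, 1)
for a triangular matrix the eigenvalues are the diagonal entries, with algebraic multiplicity their repetition count


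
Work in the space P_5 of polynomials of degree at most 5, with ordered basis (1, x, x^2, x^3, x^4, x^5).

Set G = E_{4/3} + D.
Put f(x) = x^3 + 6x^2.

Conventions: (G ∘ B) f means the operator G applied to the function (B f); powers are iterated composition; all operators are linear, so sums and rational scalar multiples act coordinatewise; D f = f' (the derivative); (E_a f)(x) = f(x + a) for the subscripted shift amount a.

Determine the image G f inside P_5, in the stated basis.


the result is g(x) = x^3 + 13x^2 + (100/3)x + 352/27

E_{4/3} f = x^3 + 10x^2 + (64/3)x + 352/27
D f = 3x^2 + 12x
(E_{4/3} + D) f = x^3 + 13x^2 + (100/3)x + 352/27


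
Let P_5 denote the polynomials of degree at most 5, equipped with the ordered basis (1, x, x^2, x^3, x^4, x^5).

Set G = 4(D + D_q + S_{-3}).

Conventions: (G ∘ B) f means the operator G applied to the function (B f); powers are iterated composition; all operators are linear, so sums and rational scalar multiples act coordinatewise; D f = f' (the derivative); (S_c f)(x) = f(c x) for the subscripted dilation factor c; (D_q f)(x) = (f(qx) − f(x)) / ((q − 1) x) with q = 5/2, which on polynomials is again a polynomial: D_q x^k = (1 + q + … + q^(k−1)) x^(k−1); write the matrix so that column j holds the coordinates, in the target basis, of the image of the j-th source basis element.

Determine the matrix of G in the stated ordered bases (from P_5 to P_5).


the matrix is [[4, 8, 0, 0, 0, 0]; [0, -12, 22, 0, 0, 0]; [0, 0, 36, 51, 0, 0]; [0, 0, 0, -108, 235/2, 0]; [0, 0, 0, 0, 324, 1111/4]; [0, 0, 0, 0, 0, -972]] (rows listed top to bottom)

image of 1: 4
image of x: -12x + 8
image of x^2: 36x^2 + 22x
image of x^3: -108x^3 + 51x^2
image of x^4: 324x^4 + (235/2)x^3
image of x^5: -972x^5 + (1111/4)x^4
each image's coordinates form column j of the matrix


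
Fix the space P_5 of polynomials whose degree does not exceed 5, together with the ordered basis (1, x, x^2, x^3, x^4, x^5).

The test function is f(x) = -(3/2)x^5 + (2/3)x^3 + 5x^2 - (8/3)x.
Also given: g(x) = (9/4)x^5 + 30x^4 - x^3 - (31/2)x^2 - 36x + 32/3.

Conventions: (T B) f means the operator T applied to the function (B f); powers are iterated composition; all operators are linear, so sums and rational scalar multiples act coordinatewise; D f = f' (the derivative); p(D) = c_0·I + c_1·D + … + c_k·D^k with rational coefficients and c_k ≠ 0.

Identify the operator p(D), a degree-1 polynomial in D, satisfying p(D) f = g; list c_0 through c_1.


D^0 f = -(3/2)x^5 + (2/3)x^3 + 5x^2 - (8/3)x
D^1 f = -(15/2)x^4 + 2x^2 + 10x - 8/3
matching coefficients of g against c_0 f + c_1 Df + … from the top degree down determines the c_i
solution: c_0 = -3/2, c_1 = -4

c_0 = -3/2, c_1 = -4


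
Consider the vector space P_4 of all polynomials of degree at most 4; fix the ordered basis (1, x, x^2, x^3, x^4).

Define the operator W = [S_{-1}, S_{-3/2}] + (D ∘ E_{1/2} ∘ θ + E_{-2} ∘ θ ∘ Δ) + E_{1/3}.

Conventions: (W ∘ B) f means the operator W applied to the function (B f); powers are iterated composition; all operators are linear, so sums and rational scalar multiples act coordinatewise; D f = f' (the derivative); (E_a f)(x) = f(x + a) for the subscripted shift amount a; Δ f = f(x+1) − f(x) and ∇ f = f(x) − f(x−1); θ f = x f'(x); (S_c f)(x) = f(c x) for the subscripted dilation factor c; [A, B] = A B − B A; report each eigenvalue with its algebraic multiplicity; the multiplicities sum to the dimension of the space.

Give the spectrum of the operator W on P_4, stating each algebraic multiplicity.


image of 1: 1
image of x: x + 4/3
image of x^2: x^2 + (20/3)x - 17/9
image of x^3: x^3 + 16x^2 - (35/3)x + 2191/108
image of x^4: x^4 + (88/3)x^3 - (106/3)x^2 + (3028/27)x - 4373/81
the matrix is upper triangular; its diagonal is (1, 1, 1, 1, 1)
for a triangular matrix the eigenvalues are the diagonal entries, with algebraic multiplicity their repetition count

λ = 1 (multiplicity 5)


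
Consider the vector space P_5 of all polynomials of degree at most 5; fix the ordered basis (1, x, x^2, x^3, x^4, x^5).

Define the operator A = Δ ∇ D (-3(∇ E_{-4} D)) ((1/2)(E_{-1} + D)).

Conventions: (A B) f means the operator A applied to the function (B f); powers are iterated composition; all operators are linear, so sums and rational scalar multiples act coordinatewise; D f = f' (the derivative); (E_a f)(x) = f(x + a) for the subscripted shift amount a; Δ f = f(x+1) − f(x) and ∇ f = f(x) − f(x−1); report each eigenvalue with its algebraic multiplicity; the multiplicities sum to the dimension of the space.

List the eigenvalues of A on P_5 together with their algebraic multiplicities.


image of 1: 0
image of x: 0
image of x^2: 0
image of x^3: 0
image of x^4: 0
image of x^5: -180
the matrix is upper triangular; its diagonal is (0, 0, 0, 0, 0, 0)
for a triangular matrix the eigenvalues are the diagonal entries, with algebraic multiplicity their repetition count

λ = 0 (multiplicity 6)


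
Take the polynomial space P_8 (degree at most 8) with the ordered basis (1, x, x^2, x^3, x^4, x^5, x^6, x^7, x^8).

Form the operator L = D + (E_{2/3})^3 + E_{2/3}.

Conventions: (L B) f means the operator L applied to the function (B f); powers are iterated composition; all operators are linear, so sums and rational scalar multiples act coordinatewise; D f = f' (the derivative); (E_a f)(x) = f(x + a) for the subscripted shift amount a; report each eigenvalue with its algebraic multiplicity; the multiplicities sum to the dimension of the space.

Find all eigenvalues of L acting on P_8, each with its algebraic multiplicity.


λ = 2 (multiplicity 9)

image of 1: 2
image of x: 2x + 11/3
image of x^2: 2x^2 + (22/3)x + 40/9
image of x^3: 2x^3 + 11x^2 + (40/3)x + 224/27
image of x^4: 2x^4 + (44/3)x^3 + (80/3)x^2 + (896/27)x + 1312/81
image of x^5: 2x^5 + (55/3)x^4 + (400/9)x^3 + (2240/27)x^2 + (6560/81)x + 7808/243
image of x^6: 2x^6 + 22x^5 + (200/3)x^4 + (4480/27)x^3 + (6560/27)x^2 + (15616/81)x + 46720/729
image of x^7: 2x^7 + (77/3)x^6 + (280/3)x^5 + (7840/27)x^4 + (45920/81)x^3 + (54656/81)x^2 + (327040/729)x + 280064/2187
image of x^8: 2x^8 + (88/3)x^7 + (1120/9)x^6 + (12544/27)x^5 + (91840/81)x^4 + (437248/243)x^3 + (1308160/729)x^2 + (2240512/2187)x + 1679872/6561
the matrix is upper triangular; its diagonal is (2, 2, 2, 2, 2, 2, 2, 2, 2)
for a triangular matrix the eigenvalues are the diagonal entries, with algebraic multiplicity their repetition count


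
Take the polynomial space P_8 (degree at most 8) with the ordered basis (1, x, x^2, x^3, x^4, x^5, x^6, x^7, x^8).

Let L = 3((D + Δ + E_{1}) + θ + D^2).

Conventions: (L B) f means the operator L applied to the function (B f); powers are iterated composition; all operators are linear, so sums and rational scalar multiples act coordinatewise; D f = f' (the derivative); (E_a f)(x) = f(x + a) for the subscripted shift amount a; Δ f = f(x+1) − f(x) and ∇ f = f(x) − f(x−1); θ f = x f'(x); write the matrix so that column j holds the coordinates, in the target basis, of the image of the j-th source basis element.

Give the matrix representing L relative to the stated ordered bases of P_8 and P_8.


the matrix is [[3, 9, 12, 6, 6, 6, 6, 6, 6]; [0, 6, 18, 36, 24, 30, 36, 42, 48]; [0, 0, 9, 27, 72, 60, 90, 126, 168]; [0, 0, 0, 12, 36, 120, 120, 210, 336]; [0, 0, 0, 0, 15, 45, 180, 210, 420]; [0, 0, 0, 0, 0, 18, 54, 252, 336]; [0, 0, 0, 0, 0, 0, 21, 63, 336]; [0, 0, 0, 0, 0, 0, 0, 24, 72]; [0, 0, 0, 0, 0, 0, 0, 0, 27]] (rows listed top to bottom)

image of 1: 3
image of x: 6x + 9
image of x^2: 9x^2 + 18x + 12
image of x^3: 12x^3 + 27x^2 + 36x + 6
image of x^4: 15x^4 + 36x^3 + 72x^2 + 24x + 6
image of x^5: 18x^5 + 45x^4 + 120x^3 + 60x^2 + 30x + 6
image of x^6: 21x^6 + 54x^5 + 180x^4 + 120x^3 + 90x^2 + 36x + 6
image of x^7: 24x^7 + 63x^6 + 252x^5 + 210x^4 + 210x^3 + 126x^2 + 42x + 6
image of x^8: 27x^8 + 72x^7 + 336x^6 + 336x^5 + 420x^4 + 336x^3 + 168x^2 + 48x + 6
each image's coordinates form column j of the matrix


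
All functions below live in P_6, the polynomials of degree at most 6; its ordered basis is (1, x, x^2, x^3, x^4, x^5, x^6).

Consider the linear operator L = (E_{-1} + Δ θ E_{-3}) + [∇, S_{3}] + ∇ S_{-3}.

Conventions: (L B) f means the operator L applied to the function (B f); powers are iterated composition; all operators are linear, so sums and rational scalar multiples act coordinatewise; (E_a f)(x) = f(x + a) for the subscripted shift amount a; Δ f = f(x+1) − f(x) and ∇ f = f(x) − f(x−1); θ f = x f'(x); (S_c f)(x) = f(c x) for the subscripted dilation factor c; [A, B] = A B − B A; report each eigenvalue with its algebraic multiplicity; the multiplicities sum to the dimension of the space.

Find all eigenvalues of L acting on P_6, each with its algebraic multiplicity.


λ = 1 (multiplicity 7)

image of 1: 1
image of x: x - 1
image of x^2: x^2 + 32x - 20
image of x^3: x^3 - 21x^2 - 15x + 10
image of x^4: x^4 + 552x^3 - 996x^2 + 756x - 192
image of x^5: x^5 - 385x^4 + 90x^3 + 400x^2 - 465x + 78
image of x^6: x^6 + 7320x^5 - 21000x^4 + 29980x^3 - 24150x^2 + 10470x - 1648
the matrix is upper triangular; its diagonal is (1, 1, 1, 1, 1, 1, 1)
for a triangular matrix the eigenvalues are the diagonal entries, with algebraic multiplicity their repetition count


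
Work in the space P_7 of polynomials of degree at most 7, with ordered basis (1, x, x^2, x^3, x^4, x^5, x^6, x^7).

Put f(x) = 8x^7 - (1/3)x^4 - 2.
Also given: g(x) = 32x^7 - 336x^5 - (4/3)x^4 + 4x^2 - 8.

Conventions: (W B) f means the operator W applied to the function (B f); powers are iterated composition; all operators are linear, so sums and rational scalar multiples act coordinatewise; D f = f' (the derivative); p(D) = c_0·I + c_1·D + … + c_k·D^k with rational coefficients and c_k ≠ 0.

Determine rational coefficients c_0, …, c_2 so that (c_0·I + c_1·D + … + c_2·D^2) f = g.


D^0 f = 8x^7 - (1/3)x^4 - 2
D^1 f = 56x^6 - (4/3)x^3
D^2 f = 336x^5 - 4x^2
matching coefficients of g against c_0 f + c_1 Df + … from the top degree down determines the c_i
solution: c_0 = 4, c_1 = 0, c_2 = -1

c_0 = 4, c_1 = 0, c_2 = -1


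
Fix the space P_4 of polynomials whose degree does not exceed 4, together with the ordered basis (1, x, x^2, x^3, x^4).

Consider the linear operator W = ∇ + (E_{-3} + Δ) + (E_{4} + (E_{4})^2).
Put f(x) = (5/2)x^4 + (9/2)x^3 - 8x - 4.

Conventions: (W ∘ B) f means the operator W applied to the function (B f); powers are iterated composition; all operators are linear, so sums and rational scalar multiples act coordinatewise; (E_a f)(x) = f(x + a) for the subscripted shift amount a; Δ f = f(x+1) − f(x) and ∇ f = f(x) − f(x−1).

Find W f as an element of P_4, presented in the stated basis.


the image equals g(x) = (15/2)x^4 + (247/2)x^3 + (2967/2)x^2 + (13375/2)x + 13462

∇ f = 10x^3 - (3/2)x^2 - (7/2)x - 6
E_{-3} f = (5/2)x^4 - (51/2)x^3 + (189/2)x^2 - (313/2)x + 101
Δ f = 10x^3 + (57/2)x^2 + (47/2)x - 1
(E_{-3} + Δ) f = (5/2)x^4 - (31/2)x^3 + 123x^2 - 133x + 100
E_{4} f = (5/2)x^4 + (89/2)x^3 + 294x^2 + 848x + 892
E_{4} f = (5/2)x^4 + (89/2)x^3 + 294x^2 + 848x + 892
E_{4} E_{4} f = (5/2)x^4 + (169/2)x^3 + 1068x^2 + 5976x + 12476
(E_{4} + (E_{4})^2) f = 5x^4 + 129x^3 + 1362x^2 + 6824x + 13368
(∇ + (E_{-3} + Δ) + (E_{4} + (E_{4})^2)) f = (15/2)x^4 + (247/2)x^3 + (2967/2)x^2 + (13375/2)x + 13462


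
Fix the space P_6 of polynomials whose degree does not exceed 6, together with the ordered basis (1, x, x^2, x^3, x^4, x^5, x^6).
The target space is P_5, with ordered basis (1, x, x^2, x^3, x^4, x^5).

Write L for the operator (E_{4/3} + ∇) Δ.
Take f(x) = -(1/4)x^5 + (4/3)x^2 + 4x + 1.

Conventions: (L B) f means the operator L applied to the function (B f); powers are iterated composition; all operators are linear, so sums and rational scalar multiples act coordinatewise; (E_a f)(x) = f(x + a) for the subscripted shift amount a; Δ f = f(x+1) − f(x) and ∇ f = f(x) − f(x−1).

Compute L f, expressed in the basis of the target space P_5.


the image equals g(x) = -(5/4)x^4 - (85/6)x^3 - (155/6)x^2 - (3557/108)x - 1517/324

Δ f = -(5/4)x^4 - (5/2)x^3 - (5/2)x^2 + (17/12)x + 61/12
E_{4/3} Δ f = -(5/4)x^4 - (55/6)x^3 - (155/6)x^2 - (3287/108)x - 2381/324
∇ Δ f = -5x^3 - (5/2)x + 8/3
(E_{4/3} + ∇) Δ f = -(5/4)x^4 - (85/6)x^3 - (155/6)x^2 - (3557/108)x - 1517/324


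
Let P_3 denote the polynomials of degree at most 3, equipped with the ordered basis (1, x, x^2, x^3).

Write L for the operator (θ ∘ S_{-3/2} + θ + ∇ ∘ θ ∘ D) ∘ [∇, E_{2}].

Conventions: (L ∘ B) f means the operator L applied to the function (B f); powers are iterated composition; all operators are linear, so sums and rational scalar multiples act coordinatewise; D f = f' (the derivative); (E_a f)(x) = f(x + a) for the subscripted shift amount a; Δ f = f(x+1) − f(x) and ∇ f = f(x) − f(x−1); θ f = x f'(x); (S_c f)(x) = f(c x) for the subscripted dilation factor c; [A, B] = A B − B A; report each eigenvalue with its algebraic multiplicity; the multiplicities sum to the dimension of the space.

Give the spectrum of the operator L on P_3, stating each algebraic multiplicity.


λ = 0 (multiplicity 4)

image of 1: 0
image of x: 0
image of x^2: 0
image of x^3: 0
the matrix is upper triangular; its diagonal is (0, 0, 0, 0)
for a triangular matrix the eigenvalues are the diagonal entries, with algebraic multiplicity their repetition count


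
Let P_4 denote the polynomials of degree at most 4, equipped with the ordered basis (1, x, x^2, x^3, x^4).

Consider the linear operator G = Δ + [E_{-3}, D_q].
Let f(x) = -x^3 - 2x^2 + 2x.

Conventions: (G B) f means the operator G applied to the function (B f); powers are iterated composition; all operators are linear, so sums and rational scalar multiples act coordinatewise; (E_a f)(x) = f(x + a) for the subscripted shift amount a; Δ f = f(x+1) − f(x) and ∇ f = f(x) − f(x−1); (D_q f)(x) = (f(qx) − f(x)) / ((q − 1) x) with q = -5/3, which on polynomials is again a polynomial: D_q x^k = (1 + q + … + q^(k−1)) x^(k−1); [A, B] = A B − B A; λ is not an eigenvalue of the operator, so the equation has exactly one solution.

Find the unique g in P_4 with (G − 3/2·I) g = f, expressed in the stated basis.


the image equals g(x) = (2/3)x^3 + (8/3)x^2 - (128/27)x + 788/81

write g with unknown coordinates in the stated basis and equate coefficients in (G − 3/2·I) g = f
solving from the highest basis element down gives g = (2/3)x^3 + (8/3)x^2 - (128/27)x + 788/81
check: G g = 2x^2 - (46/9)x + 394/27
so G g − 3/2·g = -x^3 - 2x^2 + 2x = f ✓


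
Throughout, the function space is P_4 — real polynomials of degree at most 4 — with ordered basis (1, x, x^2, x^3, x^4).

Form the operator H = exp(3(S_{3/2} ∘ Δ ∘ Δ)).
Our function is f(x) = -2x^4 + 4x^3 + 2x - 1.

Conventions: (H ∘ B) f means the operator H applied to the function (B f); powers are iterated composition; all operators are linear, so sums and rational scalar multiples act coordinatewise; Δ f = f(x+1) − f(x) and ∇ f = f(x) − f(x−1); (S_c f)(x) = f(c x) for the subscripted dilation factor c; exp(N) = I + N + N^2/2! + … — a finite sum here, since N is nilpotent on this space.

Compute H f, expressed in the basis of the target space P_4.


the image equals g(x) = -2x^4 + 4x^3 - 162x^2 - 106x - 499

order-1 term: -162x^2 - 108x - 12
order-2 term: -486
the series for exp(3(S_{3/2} ∘ Δ ∘ Δ)) f terminates at order 2
exp(3(S_{3/2} ∘ Δ ∘ Δ)) f = -2x^4 + 4x^3 - 162x^2 - 106x - 499


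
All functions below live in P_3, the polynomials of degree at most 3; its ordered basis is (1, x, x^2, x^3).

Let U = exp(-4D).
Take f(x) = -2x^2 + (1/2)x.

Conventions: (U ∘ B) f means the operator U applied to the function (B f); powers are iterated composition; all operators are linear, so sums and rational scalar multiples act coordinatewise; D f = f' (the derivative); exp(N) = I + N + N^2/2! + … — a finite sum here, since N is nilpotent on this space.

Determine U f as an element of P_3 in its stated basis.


order-1 term: 16x - 2
order-2 term: -32
the series for exp(-4D) f terminates at order 2
exp(-4D) f = -2x^2 + (33/2)x - 34

g(x) = -2x^2 + (33/2)x - 34


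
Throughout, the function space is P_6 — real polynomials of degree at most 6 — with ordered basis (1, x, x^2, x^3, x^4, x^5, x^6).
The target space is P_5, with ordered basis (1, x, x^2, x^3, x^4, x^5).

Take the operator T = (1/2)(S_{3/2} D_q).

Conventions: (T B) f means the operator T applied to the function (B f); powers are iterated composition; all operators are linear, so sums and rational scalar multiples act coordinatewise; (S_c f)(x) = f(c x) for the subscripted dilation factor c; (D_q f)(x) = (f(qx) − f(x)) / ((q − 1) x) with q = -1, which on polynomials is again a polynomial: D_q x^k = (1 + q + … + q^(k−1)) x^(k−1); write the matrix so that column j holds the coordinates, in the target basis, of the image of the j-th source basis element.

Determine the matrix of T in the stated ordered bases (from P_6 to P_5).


image of 1: 0
image of x: 1/2
image of x^2: 0
image of x^3: (9/8)x^2
image of x^4: 0
image of x^5: (81/32)x^4
image of x^6: 0
each image's coordinates form column j of the matrix

the matrix is [[0, 1/2, 0, 0, 0, 0, 0]; [0, 0, 0, 0, 0, 0, 0]; [0, 0, 0, 9/8, 0, 0, 0]; [0, 0, 0, 0, 0, 0, 0]; [0, 0, 0, 0, 0, 81/32, 0]; [0, 0, 0, 0, 0, 0, 0]] (rows listed top to bottom)


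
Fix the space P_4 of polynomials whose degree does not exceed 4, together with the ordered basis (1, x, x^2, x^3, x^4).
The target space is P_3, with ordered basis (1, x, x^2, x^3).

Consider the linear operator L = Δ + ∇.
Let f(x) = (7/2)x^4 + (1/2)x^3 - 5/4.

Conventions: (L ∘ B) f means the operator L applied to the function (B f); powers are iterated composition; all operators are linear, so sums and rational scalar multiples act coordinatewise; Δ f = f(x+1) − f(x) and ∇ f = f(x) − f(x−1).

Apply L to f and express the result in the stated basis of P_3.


the result is g(x) = 28x^3 + 3x^2 + 28x + 1

Δ f = 14x^3 + (45/2)x^2 + (31/2)x + 4
∇ f = 14x^3 - (39/2)x^2 + (25/2)x - 3
(Δ + ∇) f = 28x^3 + 3x^2 + 28x + 1


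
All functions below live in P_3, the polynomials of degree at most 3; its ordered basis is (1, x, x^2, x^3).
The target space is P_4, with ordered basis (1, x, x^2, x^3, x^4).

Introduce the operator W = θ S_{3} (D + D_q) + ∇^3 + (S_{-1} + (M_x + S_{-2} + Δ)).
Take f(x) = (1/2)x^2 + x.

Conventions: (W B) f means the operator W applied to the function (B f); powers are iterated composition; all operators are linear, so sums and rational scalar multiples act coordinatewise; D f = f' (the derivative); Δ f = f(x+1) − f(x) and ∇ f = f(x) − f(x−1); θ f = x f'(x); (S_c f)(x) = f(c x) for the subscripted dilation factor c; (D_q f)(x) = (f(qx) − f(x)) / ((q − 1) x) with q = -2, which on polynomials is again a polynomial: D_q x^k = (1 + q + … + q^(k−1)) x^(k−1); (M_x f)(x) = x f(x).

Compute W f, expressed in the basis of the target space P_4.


the image equals g(x) = (1/2)x^3 + (7/2)x^2 - (1/2)x + 3/2

D f = x + 1
D_q f = -(1/2)x + 1
(D + D_q) f = (1/2)x + 2
S_{3} (D + D_q) f = (3/2)x + 2
θ S_{3} (D + D_q) f = (3/2)x
∇ f = x + 1/2
∇ ∇ f = 1
∇ ∇ ∇ f = 0
S_{-1} f = (1/2)x^2 - x
M_x f = (1/2)x^3 + x^2
S_{-2} f = 2x^2 - 2x
Δ f = x + 3/2
(M_x + S_{-2} + Δ) f = (1/2)x^3 + 3x^2 - x + 3/2
(S_{-1} + (M_x + S_{-2} + Δ)) f = (1/2)x^3 + (7/2)x^2 - 2x + 3/2
(θ S_{3} (D + D_q) + ∇^3 + (S_{-1} + (M_x + S_{-2} + Δ))) f = (1/2)x^3 + (7/2)x^2 - (1/2)x + 3/2


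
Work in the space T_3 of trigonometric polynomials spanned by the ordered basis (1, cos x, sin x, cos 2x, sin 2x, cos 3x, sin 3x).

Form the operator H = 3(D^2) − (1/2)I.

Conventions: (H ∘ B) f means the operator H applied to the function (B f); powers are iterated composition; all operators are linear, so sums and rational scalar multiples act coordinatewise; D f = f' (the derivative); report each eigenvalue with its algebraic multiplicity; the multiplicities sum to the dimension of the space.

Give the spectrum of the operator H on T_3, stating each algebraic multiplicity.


image of 1: -1/2
image of cos x: -(7/2)cos x
image of sin x: -(7/2)sin x
image of cos 2x: -(25/2)cos 2x
image of sin 2x: -(25/2)sin 2x
image of cos 3x: -(55/2)cos 3x
image of sin 3x: -(55/2)sin 3x
the matrix is diagonal; its diagonal is (-1/2, -7/2, -7/2, -25/2, -25/2, -55/2, -55/2)
for a triangular matrix the eigenvalues are the diagonal entries, with algebraic multiplicity their repetition count

λ = -55/2 (multiplicity 2), λ = -25/2 (multiplicity 2), λ = -7/2 (multiplicity 2), λ = -1/2 (multiplicity 1)


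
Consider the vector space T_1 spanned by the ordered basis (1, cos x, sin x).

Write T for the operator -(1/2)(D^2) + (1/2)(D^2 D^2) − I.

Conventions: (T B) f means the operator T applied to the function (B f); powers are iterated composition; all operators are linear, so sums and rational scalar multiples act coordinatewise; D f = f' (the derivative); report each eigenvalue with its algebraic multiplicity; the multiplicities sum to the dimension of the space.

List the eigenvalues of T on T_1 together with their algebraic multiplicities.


image of 1: -1
image of cos x: 0
image of sin x: 0
the matrix is diagonal; its diagonal is (-1, 0, 0)
for a triangular matrix the eigenvalues are the diagonal entries, with algebraic multiplicity their repetition count

λ = -1 (multiplicity 1), λ = 0 (multiplicity 2)


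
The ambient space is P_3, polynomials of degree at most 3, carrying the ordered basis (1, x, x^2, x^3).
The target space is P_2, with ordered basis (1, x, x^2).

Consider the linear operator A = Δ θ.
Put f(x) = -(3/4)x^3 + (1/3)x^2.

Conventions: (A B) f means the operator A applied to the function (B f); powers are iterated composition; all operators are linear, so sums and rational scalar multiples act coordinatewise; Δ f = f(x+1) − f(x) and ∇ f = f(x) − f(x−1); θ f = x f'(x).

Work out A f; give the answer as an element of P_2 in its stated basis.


θ f = -(9/4)x^3 + (2/3)x^2
Δ θ f = -(27/4)x^2 - (65/12)x - 19/12

g(x) = -(27/4)x^2 - (65/12)x - 19/12


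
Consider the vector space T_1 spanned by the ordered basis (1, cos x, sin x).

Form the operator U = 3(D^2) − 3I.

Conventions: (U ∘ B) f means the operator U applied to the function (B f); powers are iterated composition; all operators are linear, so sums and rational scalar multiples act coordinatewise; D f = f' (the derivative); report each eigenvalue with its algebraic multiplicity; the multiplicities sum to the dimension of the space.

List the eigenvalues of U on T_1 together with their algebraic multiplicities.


image of 1: -3
image of cos x: -6cos x
image of sin x: -6sin x
the matrix is diagonal; its diagonal is (-3, -6, -6)
for a triangular matrix the eigenvalues are the diagonal entries, with algebraic multiplicity their repetition count

λ = -6 (multiplicity 2), λ = -3 (multiplicity 1)


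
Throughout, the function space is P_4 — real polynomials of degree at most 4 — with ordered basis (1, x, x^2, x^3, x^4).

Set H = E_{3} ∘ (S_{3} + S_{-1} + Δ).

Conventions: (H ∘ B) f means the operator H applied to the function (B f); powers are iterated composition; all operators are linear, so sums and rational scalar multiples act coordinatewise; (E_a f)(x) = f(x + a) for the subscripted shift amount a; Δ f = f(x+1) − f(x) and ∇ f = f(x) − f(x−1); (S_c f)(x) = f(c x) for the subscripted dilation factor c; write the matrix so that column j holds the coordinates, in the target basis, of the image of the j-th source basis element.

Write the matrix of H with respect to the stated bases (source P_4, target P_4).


the matrix is [[2, 7, 97, 739, 6817]; [0, 2, 62, 723, 9004]; [0, 0, 10, 237, 4470]; [0, 0, 0, 26, 988]; [0, 0, 0, 0, 82]] (rows listed top to bottom)

image of 1: 2
image of x: 2x + 7
image of x^2: 10x^2 + 62x + 97
image of x^3: 26x^3 + 237x^2 + 723x + 739
image of x^4: 82x^4 + 988x^3 + 4470x^2 + 9004x + 6817
each image's coordinates form column j of the matrix


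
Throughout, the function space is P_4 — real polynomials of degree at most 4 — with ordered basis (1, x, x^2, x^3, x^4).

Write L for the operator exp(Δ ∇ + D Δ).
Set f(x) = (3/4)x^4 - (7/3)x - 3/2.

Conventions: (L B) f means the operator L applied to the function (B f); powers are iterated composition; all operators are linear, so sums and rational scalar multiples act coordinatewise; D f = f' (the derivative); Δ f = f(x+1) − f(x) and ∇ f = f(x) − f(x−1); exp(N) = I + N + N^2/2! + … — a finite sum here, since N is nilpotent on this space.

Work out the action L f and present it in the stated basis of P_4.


g(x) = (3/4)x^4 + 18x^2 + (20/3)x + 39

order-1 term: 18x^2 + 9x + 9/2
order-2 term: 36
the series for exp(Δ ∇ + D Δ) f terminates at order 2
exp(Δ ∇ + D Δ) f = (3/4)x^4 + 18x^2 + (20/3)x + 39


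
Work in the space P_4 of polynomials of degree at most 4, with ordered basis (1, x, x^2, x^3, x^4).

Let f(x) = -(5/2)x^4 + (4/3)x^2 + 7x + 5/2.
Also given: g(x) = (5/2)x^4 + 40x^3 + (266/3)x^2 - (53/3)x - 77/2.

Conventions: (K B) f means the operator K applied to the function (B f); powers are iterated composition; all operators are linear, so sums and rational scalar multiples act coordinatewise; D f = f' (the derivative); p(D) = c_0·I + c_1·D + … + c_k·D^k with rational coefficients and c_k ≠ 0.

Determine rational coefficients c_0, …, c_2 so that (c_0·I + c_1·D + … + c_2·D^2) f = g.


D^0 f = -(5/2)x^4 + (4/3)x^2 + 7x + 5/2
D^1 f = -10x^3 + (8/3)x + 7
D^2 f = -30x^2 + 8/3
matching coefficients of g against c_0 f + c_1 Df + … from the top degree down determines the c_i
solution: c_0 = -1, c_1 = -4, c_2 = -3

c_0 = -1, c_1 = -4, c_2 = -3


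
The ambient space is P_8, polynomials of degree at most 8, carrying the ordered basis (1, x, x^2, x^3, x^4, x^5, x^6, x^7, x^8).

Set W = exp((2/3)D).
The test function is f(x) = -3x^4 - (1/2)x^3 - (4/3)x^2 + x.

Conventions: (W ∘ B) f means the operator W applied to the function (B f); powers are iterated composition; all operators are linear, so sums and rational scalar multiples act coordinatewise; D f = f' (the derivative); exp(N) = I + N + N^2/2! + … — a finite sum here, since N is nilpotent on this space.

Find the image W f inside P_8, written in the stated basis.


the result is g(x) = -3x^4 - (17/2)x^3 - (31/3)x^2 - 5x - 2/3

order-1 term: -8x^3 - x^2 - (16/9)x + 2/3
order-2 term: -8x^2 - (2/3)x - 16/27
order-3 term: -(32/9)x - 4/27
order-4 term: -16/27
the series for exp((2/3)D) f terminates at order 4
exp((2/3)D) f = -3x^4 - (17/2)x^3 - (31/3)x^2 - 5x - 2/3


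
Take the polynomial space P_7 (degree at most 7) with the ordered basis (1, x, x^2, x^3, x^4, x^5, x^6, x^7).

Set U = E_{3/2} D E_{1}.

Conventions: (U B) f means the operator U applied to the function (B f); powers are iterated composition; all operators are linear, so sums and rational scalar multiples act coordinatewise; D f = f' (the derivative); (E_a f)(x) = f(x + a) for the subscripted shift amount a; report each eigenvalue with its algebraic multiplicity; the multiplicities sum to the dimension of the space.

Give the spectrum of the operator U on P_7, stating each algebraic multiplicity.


image of 1: 0
image of x: 1
image of x^2: 2x + 5
image of x^3: 3x^2 + 15x + 75/4
image of x^4: 4x^3 + 30x^2 + 75x + 125/2
image of x^5: 5x^4 + 50x^3 + (375/2)x^2 + (625/2)x + 3125/16
image of x^6: 6x^5 + 75x^4 + 375x^3 + (1875/2)x^2 + (9375/8)x + 9375/16
image of x^7: 7x^6 + 105x^5 + (2625/4)x^4 + (4375/2)x^3 + (65625/16)x^2 + (65625/16)x + 109375/64
the matrix is upper triangular; its diagonal is (0, 0, 0, 0, 0, 0, 0, 0)
for a triangular matrix the eigenvalues are the diagonal entries, with algebraic multiplicity their repetition count

λ = 0 (multiplicity 8)


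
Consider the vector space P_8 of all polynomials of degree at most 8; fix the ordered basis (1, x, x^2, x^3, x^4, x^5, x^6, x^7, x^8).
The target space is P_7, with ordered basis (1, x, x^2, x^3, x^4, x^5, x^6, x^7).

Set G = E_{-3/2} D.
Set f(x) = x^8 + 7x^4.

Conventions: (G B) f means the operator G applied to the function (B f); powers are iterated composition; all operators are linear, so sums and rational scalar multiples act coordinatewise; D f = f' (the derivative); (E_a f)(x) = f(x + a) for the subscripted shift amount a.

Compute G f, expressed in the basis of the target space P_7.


g(x) = 8x^7 - 84x^6 + 378x^5 - 945x^4 + (2891/2)x^3 - (5607/4)x^2 + (6615/8)x - 3699/16

D f = 8x^7 + 28x^3
E_{-3/2} D f = 8x^7 - 84x^6 + 378x^5 - 945x^4 + (2891/2)x^3 - (5607/4)x^2 + (6615/8)x - 3699/16


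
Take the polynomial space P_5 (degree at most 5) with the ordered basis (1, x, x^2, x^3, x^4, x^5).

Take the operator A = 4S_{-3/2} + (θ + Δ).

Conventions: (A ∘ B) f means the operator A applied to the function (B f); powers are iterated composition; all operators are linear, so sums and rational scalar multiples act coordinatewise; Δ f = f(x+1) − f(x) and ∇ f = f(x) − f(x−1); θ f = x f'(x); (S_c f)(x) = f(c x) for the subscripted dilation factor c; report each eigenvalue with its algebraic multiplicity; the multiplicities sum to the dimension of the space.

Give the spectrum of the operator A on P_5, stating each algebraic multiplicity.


λ = -203/8 (multiplicity 1), λ = -21/2 (multiplicity 1), λ = -5 (multiplicity 1), λ = 4 (multiplicity 1), λ = 11 (multiplicity 1), λ = 97/4 (multiplicity 1)

image of 1: 4
image of x: -5x + 1
image of x^2: 11x^2 + 2x + 1
image of x^3: -(21/2)x^3 + 3x^2 + 3x + 1
image of x^4: (97/4)x^4 + 4x^3 + 6x^2 + 4x + 1
image of x^5: -(203/8)x^5 + 5x^4 + 10x^3 + 10x^2 + 5x + 1
the matrix is upper triangular; its diagonal is (4, -5, 11, -21/2, 97/4, -203/8)
for a triangular matrix the eigenvalues are the diagonal entries, with algebraic multiplicity their repetition count


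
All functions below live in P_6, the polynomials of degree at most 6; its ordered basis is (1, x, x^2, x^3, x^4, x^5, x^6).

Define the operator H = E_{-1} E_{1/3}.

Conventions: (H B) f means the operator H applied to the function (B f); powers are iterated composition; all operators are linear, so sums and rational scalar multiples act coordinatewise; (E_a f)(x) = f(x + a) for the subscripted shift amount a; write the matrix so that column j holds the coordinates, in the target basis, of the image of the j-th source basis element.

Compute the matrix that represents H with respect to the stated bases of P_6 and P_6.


image of 1: 1
image of x: x - 2/3
image of x^2: x^2 - (4/3)x + 4/9
image of x^3: x^3 - 2x^2 + (4/3)x - 8/27
image of x^4: x^4 - (8/3)x^3 + (8/3)x^2 - (32/27)x + 16/81
image of x^5: x^5 - (10/3)x^4 + (40/9)x^3 - (80/27)x^2 + (80/81)x - 32/243
image of x^6: x^6 - 4x^5 + (20/3)x^4 - (160/27)x^3 + (80/27)x^2 - (64/81)x + 64/729
each image's coordinates form column j of the matrix

the matrix is [[1, -2/3, 4/9, -8/27, 16/81, -32/243, 64/729]; [0, 1, -4/3, 4/3, -32/27, 80/81, -64/81]; [0, 0, 1, -2, 8/3, -80/27, 80/27]; [0, 0, 0, 1, -8/3, 40/9, -160/27]; [0, 0, 0, 0, 1, -10/3, 20/3]; [0, 0, 0, 0, 0, 1, -4]; [0, 0, 0, 0, 0, 0, 1]] (rows listed top to bottom)


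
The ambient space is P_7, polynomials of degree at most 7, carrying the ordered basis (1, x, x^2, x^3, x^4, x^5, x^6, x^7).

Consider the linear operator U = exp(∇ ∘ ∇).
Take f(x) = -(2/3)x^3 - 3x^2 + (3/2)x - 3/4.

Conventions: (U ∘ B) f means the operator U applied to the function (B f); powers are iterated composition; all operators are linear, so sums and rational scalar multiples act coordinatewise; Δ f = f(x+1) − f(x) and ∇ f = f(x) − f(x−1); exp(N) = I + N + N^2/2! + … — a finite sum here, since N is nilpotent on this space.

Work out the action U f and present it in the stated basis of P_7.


g(x) = -(2/3)x^3 - 3x^2 - (5/2)x - 11/4

order-1 term: -4x - 2
the series for exp(∇ ∘ ∇) f terminates at order 1
exp(∇ ∘ ∇) f = -(2/3)x^3 - 3x^2 - (5/2)x - 11/4


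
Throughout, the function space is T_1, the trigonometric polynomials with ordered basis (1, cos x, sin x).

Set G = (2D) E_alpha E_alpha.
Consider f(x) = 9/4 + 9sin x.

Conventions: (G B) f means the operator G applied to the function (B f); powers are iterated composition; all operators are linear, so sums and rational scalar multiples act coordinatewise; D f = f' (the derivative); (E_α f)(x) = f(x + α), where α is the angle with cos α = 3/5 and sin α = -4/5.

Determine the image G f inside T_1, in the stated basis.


the result is g(x) = -(126/25)cos x + (432/25)sin x

E_alpha f = 9/4 - (36/5)cos x + (27/5)sin x
E_alpha E_alpha f = 9/4 - (216/25)cos x - (63/25)sin x
D (E_alpha E_alpha) f = -(63/25)cos x + (216/25)sin x
(2D) (E_alpha E_alpha) f = -(126/25)cos x + (432/25)sin x
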